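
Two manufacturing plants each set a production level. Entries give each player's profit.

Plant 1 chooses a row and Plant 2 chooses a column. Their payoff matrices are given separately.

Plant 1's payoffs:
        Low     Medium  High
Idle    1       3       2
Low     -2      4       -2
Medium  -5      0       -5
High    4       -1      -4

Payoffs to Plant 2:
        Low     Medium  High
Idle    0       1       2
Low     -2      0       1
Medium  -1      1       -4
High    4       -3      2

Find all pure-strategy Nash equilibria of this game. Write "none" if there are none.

(Idle, High), (High, Low)

For each strategy profile, look for a profitable unilateral deviation.
(Idle, Low): Plant 1 can switch to High (1 → 4). Not NE.
(Idle, Medium): Plant 1 can switch to Low (3 → 4). Not NE.
(Idle, High): Plant 1 gets 2, best alternative -2; Plant 2 gets 2, best alternative 1. No profitable deviation — NE.
(Low, Low): Plant 1 can switch to Idle (-2 → 1). Not NE.
(Low, Medium): Plant 2 can switch to High (0 → 1). Not NE.
(Low, High): Plant 1 can switch to Idle (-2 → 2). Not NE.
(Medium, Low): Plant 1 can switch to Idle (-5 → 1). Not NE.
(Medium, Medium): Plant 1 can switch to Idle (0 → 3). Not NE.
(Medium, High): Plant 1 can switch to Idle (-5 → 2). Not NE.
(High, Low): Plant 1 gets 4, best alternative 1; Plant 2 gets 4, best alternative 2. No profitable deviation — NE.
(High, Medium): Plant 1 can switch to Idle (-1 → 3). Not NE.
(High, High): Plant 1 can switch to Idle (-4 → 2). Not NE.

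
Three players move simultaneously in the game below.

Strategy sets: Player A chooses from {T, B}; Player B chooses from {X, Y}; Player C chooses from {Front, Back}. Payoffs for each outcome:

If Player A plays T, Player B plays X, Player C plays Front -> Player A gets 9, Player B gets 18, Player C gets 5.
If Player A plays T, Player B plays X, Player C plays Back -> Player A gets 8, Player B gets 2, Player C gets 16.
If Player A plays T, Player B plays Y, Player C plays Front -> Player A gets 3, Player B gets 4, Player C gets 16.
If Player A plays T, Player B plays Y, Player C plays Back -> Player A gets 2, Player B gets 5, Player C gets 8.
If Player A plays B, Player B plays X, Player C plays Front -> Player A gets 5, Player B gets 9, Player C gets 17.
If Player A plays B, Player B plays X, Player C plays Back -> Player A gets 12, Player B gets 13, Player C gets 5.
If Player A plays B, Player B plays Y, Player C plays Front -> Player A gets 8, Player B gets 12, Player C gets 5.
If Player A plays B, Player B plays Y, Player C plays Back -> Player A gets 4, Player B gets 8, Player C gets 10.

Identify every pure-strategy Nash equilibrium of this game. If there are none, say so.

There is no pure-strategy Nash equilibrium.

(T, X, Front): Player C can switch to Back (5 → 16). Not NE.
(T, X, Back): Player A can switch to B (8 → 12). Not NE.
(T, Y, Front): Player A can switch to B (3 → 8). Not NE.
(T, Y, Back): Player A can switch to B (2 → 4). Not NE.
(B, X, Front): Player A can switch to T (5 → 9). Not NE.
(B, X, Back): Player C can switch to Front (5 → 17). Not NE.
(B, Y, Front): Player C can switch to Back (5 → 10). Not NE.
(B, Y, Back): Player B can switch to X (8 → 13). Not NE.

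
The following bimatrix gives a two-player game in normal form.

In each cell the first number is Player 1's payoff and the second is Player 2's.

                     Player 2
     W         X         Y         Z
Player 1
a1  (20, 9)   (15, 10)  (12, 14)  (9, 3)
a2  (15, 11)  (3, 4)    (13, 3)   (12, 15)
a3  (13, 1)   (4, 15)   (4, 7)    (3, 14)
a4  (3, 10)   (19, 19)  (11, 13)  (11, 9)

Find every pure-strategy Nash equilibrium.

(a2, Z) and (a4, X)

Player 1 against W: payoffs 20, 15, 13, 3 → best response a1.
Player 1 against X: payoffs 15, 3, 4, 19 → best response a4.
Player 1 against Y: payoffs 12, 13, 4, 11 → best response a2.
Player 1 against Z: payoffs 9, 12, 3, 11 → best response a2.
Player 2 against a1: payoffs 9, 10, 14, 3 → best response Y.
Player 2 against a2: payoffs 11, 4, 3, 15 → best response Z.
Player 2 against a3: payoffs 1, 15, 7, 14 → best response X.
Player 2 against a4: payoffs 10, 19, 13, 9 → best response X.
Mutual best responses: (a2, Z); (a4, X).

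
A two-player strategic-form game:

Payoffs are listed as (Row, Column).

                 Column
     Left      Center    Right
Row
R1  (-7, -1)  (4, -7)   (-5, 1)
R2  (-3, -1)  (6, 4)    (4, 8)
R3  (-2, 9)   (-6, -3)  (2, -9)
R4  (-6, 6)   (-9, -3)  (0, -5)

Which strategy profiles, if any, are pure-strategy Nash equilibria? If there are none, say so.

Pure-strategy Nash equilibria: (R2, Right); (R3, Left)

Row against Left: payoffs -7, -3, -2, -6 → best response R3.
Row against Center: payoffs 4, 6, -6, -9 → best response R2.
Row against Right: payoffs -5, 4, 2, 0 → best response R2.
Column against R1: payoffs -1, -7, 1 → best response Right.
Column against R2: payoffs -1, 4, 8 → best response Right.
Column against R3: payoffs 9, -3, -9 → best response Left.
Column against R4: payoffs 6, -3, -5 → best response Left.
Mutual best responses: (R2, Right); (R3, Left).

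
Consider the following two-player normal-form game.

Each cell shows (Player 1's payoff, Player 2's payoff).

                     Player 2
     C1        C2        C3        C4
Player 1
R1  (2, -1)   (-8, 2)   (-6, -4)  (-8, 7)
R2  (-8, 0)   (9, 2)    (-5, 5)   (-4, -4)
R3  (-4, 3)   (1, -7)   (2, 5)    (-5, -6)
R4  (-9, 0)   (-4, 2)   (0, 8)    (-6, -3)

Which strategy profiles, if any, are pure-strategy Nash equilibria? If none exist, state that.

(R1, C1): Player 2 can switch to C2 (-1 → 2). Not NE.
(R1, C2): Player 1 can switch to R2 (-8 → 9). Not NE.
(R1, C3): Player 1 can switch to R2 (-6 → -5). Not NE.
(R1, C4): Player 1 can switch to R2 (-8 → -4). Not NE.
(R2, C1): Player 1 can switch to R1 (-8 → 2). Not NE.
(R2, C2): Player 2 can switch to C3 (2 → 5). Not NE.
(R3, C3): Player 1 gets 2, best alternative 0; Player 2 gets 5, best alternative 3. No profitable deviation — NE.
(The remaining 9 profiles each have a profitable deviation by the same check.)

(R3, C3)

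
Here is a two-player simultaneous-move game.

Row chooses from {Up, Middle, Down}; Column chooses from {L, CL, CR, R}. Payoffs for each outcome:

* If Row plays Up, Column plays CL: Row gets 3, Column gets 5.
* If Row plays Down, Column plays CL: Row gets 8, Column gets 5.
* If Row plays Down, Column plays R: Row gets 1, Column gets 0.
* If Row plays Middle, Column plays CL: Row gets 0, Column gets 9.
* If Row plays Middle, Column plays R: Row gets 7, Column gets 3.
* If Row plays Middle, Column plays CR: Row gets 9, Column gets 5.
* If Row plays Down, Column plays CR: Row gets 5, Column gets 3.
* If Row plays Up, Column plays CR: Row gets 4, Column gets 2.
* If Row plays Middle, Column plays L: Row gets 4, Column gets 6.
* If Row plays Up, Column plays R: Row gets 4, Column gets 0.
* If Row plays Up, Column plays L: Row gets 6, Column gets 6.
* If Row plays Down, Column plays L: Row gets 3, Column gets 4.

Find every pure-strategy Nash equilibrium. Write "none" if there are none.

(Up, L): Row gets 6, best alternative 4; Column gets 6, best alternative 5. No profitable deviation — NE.
(Up, CL): Row can switch to Down (3 → 8). Not NE.
(Up, CR): Row can switch to Middle (4 → 9). Not NE.
(Up, R): Row can switch to Middle (4 → 7). Not NE.
(Middle, L): Row can switch to Up (4 → 6). Not NE.
(Middle, CL): Row can switch to Up (0 → 3). Not NE.
(Middle, CR): Column can switch to L (5 → 6). Not NE.
(Middle, R): Column can switch to L (3 → 6). Not NE.
(Down, L): Row can switch to Up (3 → 6). Not NE.
(Down, CL): Row gets 8, best alternative 3; Column gets 5, best alternative 4. No profitable deviation — NE.
(The remaining 2 profiles each have a profitable deviation by the same check.)

Pure-strategy Nash equilibria: (Up, L); (Down, CL)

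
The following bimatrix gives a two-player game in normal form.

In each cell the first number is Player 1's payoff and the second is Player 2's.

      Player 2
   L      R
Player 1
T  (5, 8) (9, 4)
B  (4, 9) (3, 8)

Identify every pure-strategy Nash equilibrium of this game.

(T, L): Player 1 gets 5, best alternative 4; Player 2 gets 8, best alternative 4. No profitable deviation — NE.
(T, R): Player 2 can switch to L (4 → 8). Not NE.
(B, L): Player 1 can switch to T (4 → 5). Not NE.
(B, R): Player 1 can switch to T (3 → 9). Not NE.

The unique pure-strategy Nash equilibrium is (T, L).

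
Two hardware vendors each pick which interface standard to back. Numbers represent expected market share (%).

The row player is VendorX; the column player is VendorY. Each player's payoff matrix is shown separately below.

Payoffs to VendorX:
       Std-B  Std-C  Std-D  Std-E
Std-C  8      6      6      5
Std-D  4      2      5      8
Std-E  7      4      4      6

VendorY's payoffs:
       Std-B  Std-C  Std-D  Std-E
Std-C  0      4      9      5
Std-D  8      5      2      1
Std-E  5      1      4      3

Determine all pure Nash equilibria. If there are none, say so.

For each player, find the best response to each opponent profile; mutual best responses are the pure NE.
VendorX against Std-B: payoffs 8, 4, 7 → best response Std-C.
VendorX against Std-C: payoffs 6, 2, 4 → best response Std-C.
VendorX against Std-D: payoffs 6, 5, 4 → best response Std-C.
VendorX against Std-E: payoffs 5, 8, 6 → best response Std-D.
VendorY against Std-C: payoffs 0, 4, 9, 5 → best response Std-D.
VendorY against Std-D: payoffs 8, 5, 2, 1 → best response Std-B.
VendorY against Std-E: payoffs 5, 1, 4, 3 → best response Std-B.
Mutual best responses: (Std-C, Std-D).

(Std-C, Std-D)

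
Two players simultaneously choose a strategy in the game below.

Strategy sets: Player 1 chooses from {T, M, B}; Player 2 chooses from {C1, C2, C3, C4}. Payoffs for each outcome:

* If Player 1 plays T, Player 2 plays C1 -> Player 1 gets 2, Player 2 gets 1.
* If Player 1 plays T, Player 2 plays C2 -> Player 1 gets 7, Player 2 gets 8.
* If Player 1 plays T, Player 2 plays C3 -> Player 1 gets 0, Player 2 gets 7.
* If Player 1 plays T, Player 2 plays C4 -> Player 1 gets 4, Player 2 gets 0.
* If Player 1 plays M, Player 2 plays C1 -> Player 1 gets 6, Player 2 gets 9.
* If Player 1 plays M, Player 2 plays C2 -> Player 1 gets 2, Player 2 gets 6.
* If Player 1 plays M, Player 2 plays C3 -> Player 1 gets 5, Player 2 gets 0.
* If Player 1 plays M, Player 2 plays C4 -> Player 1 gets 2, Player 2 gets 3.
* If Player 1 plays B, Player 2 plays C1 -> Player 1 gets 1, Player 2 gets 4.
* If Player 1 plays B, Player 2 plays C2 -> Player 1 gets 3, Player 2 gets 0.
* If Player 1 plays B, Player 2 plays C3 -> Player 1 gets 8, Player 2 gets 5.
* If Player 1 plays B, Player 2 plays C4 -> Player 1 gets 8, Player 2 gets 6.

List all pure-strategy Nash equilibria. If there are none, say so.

The pure Nash equilibria are (T, C2) and (M, C1) and (B, C4).

(T, C1): Player 1 can switch to M (2 → 6). Not NE.
(T, C2): Player 1 gets 7, best alternative 3; Player 2 gets 8, best alternative 7. No profitable deviation — NE.
(T, C3): Player 1 can switch to M (0 → 5). Not NE.
(T, C4): Player 1 can switch to B (4 → 8). Not NE.
(M, C1): Player 1 gets 6, best alternative 2; Player 2 gets 9, best alternative 6. No profitable deviation — NE.
(M, C2): Player 1 can switch to T (2 → 7). Not NE.
(M, C3): Player 1 can switch to B (5 → 8). Not NE.
(M, C4): Player 1 can switch to T (2 → 4). Not NE.
(B, C4): Player 1 gets 8, best alternative 4; Player 2 gets 6, best alternative 5. No profitable deviation — NE.
(The remaining 3 profiles each have a profitable deviation by the same check.)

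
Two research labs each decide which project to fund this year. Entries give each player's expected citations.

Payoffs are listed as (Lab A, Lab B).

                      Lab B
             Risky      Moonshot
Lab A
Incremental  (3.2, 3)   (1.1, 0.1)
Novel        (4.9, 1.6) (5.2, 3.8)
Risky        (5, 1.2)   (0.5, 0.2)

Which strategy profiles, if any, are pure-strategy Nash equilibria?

For each player, find the best response to each opponent profile; mutual best responses are the pure NE.
Lab A against Risky: payoffs 3.2, 4.9, 5 → best response Risky.
Lab A against Moonshot: payoffs 1.1, 5.2, 0.5 → best response Novel.
Lab B against Incremental: payoffs 3, 0.1 → best response Risky.
Lab B against Novel: payoffs 1.6, 3.8 → best response Moonshot.
Lab B against Risky: payoffs 1.2, 0.2 → best response Risky.
Mutual best responses: (Novel, Moonshot); (Risky, Risky).

Pure-strategy Nash equilibria: (Novel, Moonshot), (Risky, Risky)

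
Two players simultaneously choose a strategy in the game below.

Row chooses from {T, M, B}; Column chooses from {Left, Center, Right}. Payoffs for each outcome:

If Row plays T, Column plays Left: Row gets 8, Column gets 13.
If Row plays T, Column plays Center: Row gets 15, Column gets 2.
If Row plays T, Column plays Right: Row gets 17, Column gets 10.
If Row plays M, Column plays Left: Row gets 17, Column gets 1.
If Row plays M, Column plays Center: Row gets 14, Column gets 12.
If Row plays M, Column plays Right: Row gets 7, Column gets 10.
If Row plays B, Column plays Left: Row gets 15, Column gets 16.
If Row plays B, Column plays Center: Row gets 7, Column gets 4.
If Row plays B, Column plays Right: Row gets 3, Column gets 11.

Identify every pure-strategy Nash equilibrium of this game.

Mark each player's best response to every combination of opponents' strategies; a profile where every player is best-responding is a pure Nash equilibrium.
Row against Left: payoffs 8, 17, 15 → best response M.
Row against Center: payoffs 15, 14, 7 → best response T.
Row against Right: payoffs 17, 7, 3 → best response T.
Column against T: payoffs 13, 2, 10 → best response Left.
Column against M: payoffs 1, 12, 10 → best response Center.
Column against B: payoffs 16, 4, 11 → best response Left.
No profile is a mutual best response for all players.

none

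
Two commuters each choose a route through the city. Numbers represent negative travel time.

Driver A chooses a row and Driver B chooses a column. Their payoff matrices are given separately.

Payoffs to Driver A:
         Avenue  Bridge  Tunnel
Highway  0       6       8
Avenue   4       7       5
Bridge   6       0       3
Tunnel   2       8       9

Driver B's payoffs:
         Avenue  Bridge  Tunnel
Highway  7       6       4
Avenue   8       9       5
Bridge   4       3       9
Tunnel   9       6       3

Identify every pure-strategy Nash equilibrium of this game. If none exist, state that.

none

For each player, find the best response to each opponent profile; mutual best responses are the pure NE.
Driver A against Avenue: payoffs 0, 4, 6, 2 → best response Bridge.
Driver A against Bridge: payoffs 6, 7, 0, 8 → best response Tunnel.
Driver A against Tunnel: payoffs 8, 5, 3, 9 → best response Tunnel.
Driver B against Highway: payoffs 7, 6, 4 → best response Avenue.
Driver B against Avenue: payoffs 8, 9, 5 → best response Bridge.
Driver B against Bridge: payoffs 4, 3, 9 → best response Tunnel.
Driver B against Tunnel: payoffs 9, 6, 3 → best response Avenue.
No profile is a mutual best response for all players.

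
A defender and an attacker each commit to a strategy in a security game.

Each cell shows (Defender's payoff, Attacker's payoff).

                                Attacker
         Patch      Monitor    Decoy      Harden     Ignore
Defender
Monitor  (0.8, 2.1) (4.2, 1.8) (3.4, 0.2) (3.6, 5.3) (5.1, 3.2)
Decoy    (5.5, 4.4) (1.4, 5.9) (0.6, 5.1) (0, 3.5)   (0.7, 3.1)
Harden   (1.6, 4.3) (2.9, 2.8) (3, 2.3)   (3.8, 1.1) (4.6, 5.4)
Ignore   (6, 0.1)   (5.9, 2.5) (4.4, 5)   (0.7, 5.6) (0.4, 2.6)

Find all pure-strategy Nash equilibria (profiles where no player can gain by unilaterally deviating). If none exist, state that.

(Monitor, Patch): Defender can switch to Decoy (0.8 → 5.5). Not NE.
(Monitor, Monitor): Defender can switch to Ignore (4.2 → 5.9). Not NE.
(Monitor, Decoy): Defender can switch to Ignore (3.4 → 4.4). Not NE.
(Monitor, Harden): Defender can switch to Harden (3.6 → 3.8). Not NE.
(Monitor, Ignore): Attacker can switch to Harden (3.2 → 5.3). Not NE.
(Decoy, Patch): Defender can switch to Ignore (5.5 → 6). Not NE.
(Decoy, Monitor): Defender can switch to Monitor (1.4 → 4.2). Not NE.
(Decoy, Decoy): Defender can switch to Monitor (0.6 → 3.4). Not NE.
(Decoy, Harden): Defender can switch to Monitor (0 → 3.6). Not NE.
(Decoy, Ignore): Defender can switch to Monitor (0.7 → 5.1). Not NE.
(Harden, Patch): Defender can switch to Decoy (1.6 → 5.5). Not NE.
(Harden, Monitor): Defender can switch to Monitor (2.9 → 4.2). Not NE.
(The remaining 8 profiles each have a profitable deviation by the same check.)

No pure-strategy Nash equilibrium.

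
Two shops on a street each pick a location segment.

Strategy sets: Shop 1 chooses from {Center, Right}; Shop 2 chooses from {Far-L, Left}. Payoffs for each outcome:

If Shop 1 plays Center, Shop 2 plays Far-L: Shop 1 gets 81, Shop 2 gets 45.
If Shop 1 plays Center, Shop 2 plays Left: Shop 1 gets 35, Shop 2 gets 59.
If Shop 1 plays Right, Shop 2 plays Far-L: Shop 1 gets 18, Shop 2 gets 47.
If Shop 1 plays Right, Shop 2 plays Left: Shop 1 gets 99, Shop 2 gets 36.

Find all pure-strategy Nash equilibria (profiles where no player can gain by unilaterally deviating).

There is no pure-strategy Nash equilibrium.

Mark each player's best response to every combination of opponents' strategies; a profile where every player is best-responding is a pure Nash equilibrium.
Shop 1 against Far-L: payoffs 81, 18 → best response Center.
Shop 1 against Left: payoffs 35, 99 → best response Right.
Shop 2 against Center: payoffs 45, 59 → best response Left.
Shop 2 against Right: payoffs 47, 36 → best response Far-L.
No profile is a mutual best response for all players.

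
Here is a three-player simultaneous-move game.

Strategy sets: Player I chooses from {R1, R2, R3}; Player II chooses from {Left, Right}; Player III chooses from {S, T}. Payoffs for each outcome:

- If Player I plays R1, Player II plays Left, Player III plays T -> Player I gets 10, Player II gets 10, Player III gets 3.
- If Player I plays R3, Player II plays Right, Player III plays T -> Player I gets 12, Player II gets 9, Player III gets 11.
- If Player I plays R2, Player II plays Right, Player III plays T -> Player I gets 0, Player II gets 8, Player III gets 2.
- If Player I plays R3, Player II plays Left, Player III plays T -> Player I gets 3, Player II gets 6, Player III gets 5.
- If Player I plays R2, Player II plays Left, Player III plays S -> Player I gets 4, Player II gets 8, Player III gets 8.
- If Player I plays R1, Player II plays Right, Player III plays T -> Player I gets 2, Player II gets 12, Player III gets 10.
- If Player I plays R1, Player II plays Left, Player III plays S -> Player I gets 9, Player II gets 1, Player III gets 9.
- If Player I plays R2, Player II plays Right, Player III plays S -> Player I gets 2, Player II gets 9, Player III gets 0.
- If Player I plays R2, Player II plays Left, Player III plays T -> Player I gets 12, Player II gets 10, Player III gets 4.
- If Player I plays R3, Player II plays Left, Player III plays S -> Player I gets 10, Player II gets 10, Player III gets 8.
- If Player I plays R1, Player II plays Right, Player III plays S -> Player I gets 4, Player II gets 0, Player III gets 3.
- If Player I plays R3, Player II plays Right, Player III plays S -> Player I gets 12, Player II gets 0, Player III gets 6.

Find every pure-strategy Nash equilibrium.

(R3, Left, S), (R3, Right, T)

(R1, Left, S): Player I can switch to R3 (9 → 10). Not NE.
(R1, Left, T): Player I can switch to R2 (10 → 12). Not NE.
(R1, Right, S): Player I can switch to R3 (4 → 12). Not NE.
(R1, Right, T): Player I can switch to R3 (2 → 12). Not NE.
(R2, Left, S): Player I can switch to R1 (4 → 9). Not NE.
(R2, Left, T): Player III can switch to S (4 → 8). Not NE.
(R3, Left, S): Player I gets 10, best alternative 9; Player II gets 10, best alternative 0; Player III gets 8, best alternative 5. No profitable deviation — NE.
(R3, Right, T): Player I gets 12, best alternative 2; Player II gets 9, best alternative 6; Player III gets 11, best alternative 6. No profitable deviation — NE.
(The remaining 4 profiles each have a profitable deviation by the same check.)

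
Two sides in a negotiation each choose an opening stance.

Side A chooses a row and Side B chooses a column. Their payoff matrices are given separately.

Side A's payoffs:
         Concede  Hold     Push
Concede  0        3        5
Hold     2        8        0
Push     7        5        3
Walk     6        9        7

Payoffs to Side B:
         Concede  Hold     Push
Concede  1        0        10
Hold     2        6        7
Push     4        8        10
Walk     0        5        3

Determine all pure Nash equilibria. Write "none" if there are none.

(Walk, Hold)

(Concede, Concede): Side A can switch to Hold (0 → 2). Not NE.
(Concede, Hold): Side A can switch to Hold (3 → 8). Not NE.
(Concede, Push): Side A can switch to Walk (5 → 7). Not NE.
(Hold, Concede): Side A can switch to Push (2 → 7). Not NE.
(Hold, Hold): Side A can switch to Walk (8 → 9). Not NE.
(Hold, Push): Side A can switch to Concede (0 → 5). Not NE.
(Push, Concede): Side B can switch to Hold (4 → 8). Not NE.
(Push, Hold): Side A can switch to Hold (5 → 8). Not NE.
(Push, Push): Side A can switch to Concede (3 → 5). Not NE.
(Walk, Concede): Side A can switch to Push (6 → 7). Not NE.
(Walk, Hold): Side A gets 9, best alternative 8; Side B gets 5, best alternative 3. No profitable deviation — NE.
(Walk, Push): Side B can switch to Hold (3 → 5). Not NE.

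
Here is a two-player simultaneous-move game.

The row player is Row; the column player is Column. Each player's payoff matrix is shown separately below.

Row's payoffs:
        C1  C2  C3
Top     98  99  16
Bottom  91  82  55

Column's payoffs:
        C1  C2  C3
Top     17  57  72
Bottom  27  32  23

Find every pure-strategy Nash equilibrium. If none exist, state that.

(Top, C1): Column can switch to C2 (17 → 57). Not NE.
(Top, C2): Column can switch to C3 (57 → 72). Not NE.
(Top, C3): Row can switch to Bottom (16 → 55). Not NE.
(Bottom, C1): Row can switch to Top (91 → 98). Not NE.
(Bottom, C2): Row can switch to Top (82 → 99). Not NE.
(Bottom, C3): Column can switch to C1 (23 → 27). Not NE.

There is no pure-strategy Nash equilibrium.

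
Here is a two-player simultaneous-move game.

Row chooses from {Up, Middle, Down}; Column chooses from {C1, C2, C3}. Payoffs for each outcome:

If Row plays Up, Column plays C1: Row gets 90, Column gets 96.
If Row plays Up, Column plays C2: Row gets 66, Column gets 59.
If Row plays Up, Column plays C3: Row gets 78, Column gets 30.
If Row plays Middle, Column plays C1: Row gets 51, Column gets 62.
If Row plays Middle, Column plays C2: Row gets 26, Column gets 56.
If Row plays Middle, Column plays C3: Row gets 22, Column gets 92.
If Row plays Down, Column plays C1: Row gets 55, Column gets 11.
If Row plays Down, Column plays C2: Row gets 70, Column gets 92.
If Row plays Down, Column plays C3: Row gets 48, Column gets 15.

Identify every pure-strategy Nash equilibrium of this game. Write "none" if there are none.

For each player, find the best response to each opponent profile; mutual best responses are the pure NE.
Row against C1: payoffs 90, 51, 55 → best response Up.
Row against C2: payoffs 66, 26, 70 → best response Down.
Row against C3: payoffs 78, 22, 48 → best response Up.
Column against Up: payoffs 96, 59, 30 → best response C1.
Column against Middle: payoffs 62, 56, 92 → best response C3.
Column against Down: payoffs 11, 92, 15 → best response C2.
Mutual best responses: (Up, C1); (Down, C2).

The pure Nash equilibria are (Up, C1), (Down, C2).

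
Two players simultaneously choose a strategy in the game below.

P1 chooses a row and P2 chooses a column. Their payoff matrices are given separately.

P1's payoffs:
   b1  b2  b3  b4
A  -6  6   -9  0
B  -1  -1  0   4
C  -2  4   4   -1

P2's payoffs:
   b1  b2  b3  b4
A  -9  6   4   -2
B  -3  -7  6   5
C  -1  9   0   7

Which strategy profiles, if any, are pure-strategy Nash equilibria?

Check each profile: it is a Nash equilibrium iff no player can strictly gain by switching unilaterally.
(A, b1): P1 can switch to B (-6 → -1). Not NE.
(A, b2): P1 gets 6, best alternative 4; P2 gets 6, best alternative 4. No profitable deviation — NE.
(A, b3): P1 can switch to B (-9 → 0). Not NE.
(A, b4): P1 can switch to B (0 → 4). Not NE.
(B, b1): P2 can switch to b3 (-3 → 6). Not NE.
(B, b2): P1 can switch to A (-1 → 6). Not NE.
(B, b3): P1 can switch to C (0 → 4). Not NE.
(The remaining 5 profiles each have a profitable deviation by the same check.)

(A, b2)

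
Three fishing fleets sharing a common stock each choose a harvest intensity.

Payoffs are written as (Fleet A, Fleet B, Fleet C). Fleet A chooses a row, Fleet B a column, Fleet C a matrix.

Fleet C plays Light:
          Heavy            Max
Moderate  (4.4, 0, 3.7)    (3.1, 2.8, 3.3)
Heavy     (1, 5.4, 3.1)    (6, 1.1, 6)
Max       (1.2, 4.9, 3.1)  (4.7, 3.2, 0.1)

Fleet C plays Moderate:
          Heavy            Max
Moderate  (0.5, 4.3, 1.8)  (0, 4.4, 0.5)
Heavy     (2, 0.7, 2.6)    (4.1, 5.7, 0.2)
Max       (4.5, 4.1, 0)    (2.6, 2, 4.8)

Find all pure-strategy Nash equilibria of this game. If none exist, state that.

(Moderate, Heavy, Light): Fleet B can switch to Max (0 → 2.8). Not NE.
(Moderate, Heavy, Moderate): Fleet A can switch to Heavy (0.5 → 2). Not NE.
(Moderate, Max, Light): Fleet A can switch to Heavy (3.1 → 6). Not NE.
(Moderate, Max, Moderate): Fleet A can switch to Heavy (0 → 4.1). Not NE.
(Heavy, Heavy, Light): Fleet A can switch to Moderate (1 → 4.4). Not NE.
(Heavy, Heavy, Moderate): Fleet A can switch to Max (2 → 4.5). Not NE.
(Heavy, Max, Light): Fleet B can switch to Heavy (1.1 → 5.4). Not NE.
(Heavy, Max, Moderate): Fleet C can switch to Light (0.2 → 6). Not NE.
(The remaining 4 profiles each have a profitable deviation by the same check.)

There is no pure-strategy Nash equilibrium.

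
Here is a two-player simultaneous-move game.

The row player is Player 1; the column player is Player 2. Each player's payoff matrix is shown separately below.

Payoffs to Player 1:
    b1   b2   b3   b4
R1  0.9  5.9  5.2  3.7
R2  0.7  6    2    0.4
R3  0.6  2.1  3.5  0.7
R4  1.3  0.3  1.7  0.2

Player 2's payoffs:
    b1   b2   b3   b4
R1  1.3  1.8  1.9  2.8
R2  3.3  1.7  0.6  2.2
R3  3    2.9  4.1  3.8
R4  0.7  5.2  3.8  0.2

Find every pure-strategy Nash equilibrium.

The unique pure-strategy Nash equilibrium is (R1, b4).

Player 1 against b1: payoffs 0.9, 0.7, 0.6, 1.3 → best response R4.
Player 1 against b2: payoffs 5.9, 6, 2.1, 0.3 → best response R2.
Player 1 against b3: payoffs 5.2, 2, 3.5, 1.7 → best response R1.
Player 1 against b4: payoffs 3.7, 0.4, 0.7, 0.2 → best response R1.
Player 2 against R1: payoffs 1.3, 1.8, 1.9, 2.8 → best response b4.
Player 2 against R2: payoffs 3.3, 1.7, 0.6, 2.2 → best response b1.
Player 2 against R3: payoffs 3, 2.9, 4.1, 3.8 → best response b3.
Player 2 against R4: payoffs 0.7, 5.2, 3.8, 0.2 → best response b2.
Mutual best responses: (R1, b4).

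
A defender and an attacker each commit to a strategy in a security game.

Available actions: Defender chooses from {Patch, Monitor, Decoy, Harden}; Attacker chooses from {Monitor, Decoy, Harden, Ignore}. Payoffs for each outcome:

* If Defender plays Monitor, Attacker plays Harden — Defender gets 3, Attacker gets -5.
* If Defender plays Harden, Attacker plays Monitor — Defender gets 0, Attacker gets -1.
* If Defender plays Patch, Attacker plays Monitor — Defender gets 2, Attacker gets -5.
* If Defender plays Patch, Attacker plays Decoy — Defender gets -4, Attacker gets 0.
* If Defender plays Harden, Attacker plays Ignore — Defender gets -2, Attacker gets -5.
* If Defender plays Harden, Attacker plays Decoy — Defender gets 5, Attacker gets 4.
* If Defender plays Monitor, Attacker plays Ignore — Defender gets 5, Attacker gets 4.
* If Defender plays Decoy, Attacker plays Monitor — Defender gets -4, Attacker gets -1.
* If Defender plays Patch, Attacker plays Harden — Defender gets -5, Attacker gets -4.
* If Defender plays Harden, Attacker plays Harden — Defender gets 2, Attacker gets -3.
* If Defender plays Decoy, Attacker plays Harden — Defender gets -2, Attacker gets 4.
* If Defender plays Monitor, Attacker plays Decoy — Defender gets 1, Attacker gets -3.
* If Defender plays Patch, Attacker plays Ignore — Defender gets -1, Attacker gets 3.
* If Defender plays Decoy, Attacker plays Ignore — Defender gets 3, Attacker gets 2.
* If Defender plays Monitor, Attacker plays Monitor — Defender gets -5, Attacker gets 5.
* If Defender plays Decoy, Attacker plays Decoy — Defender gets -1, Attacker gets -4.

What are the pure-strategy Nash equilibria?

Pure NE: (Harden, Decoy)

(Patch, Monitor): Attacker can switch to Decoy (-5 → 0). Not NE.
(Patch, Decoy): Defender can switch to Monitor (-4 → 1). Not NE.
(Patch, Harden): Defender can switch to Monitor (-5 → 3). Not NE.
(Patch, Ignore): Defender can switch to Monitor (-1 → 5). Not NE.
(Monitor, Monitor): Defender can switch to Patch (-5 → 2). Not NE.
(Monitor, Decoy): Defender can switch to Harden (1 → 5). Not NE.
(Monitor, Harden): Attacker can switch to Monitor (-5 → 5). Not NE.
(Monitor, Ignore): Attacker can switch to Monitor (4 → 5). Not NE.
(Harden, Decoy): Defender gets 5, best alternative 1; Attacker gets 4, best alternative -1. No profitable deviation — NE.
(The remaining 7 profiles each have a profitable deviation by the same check.)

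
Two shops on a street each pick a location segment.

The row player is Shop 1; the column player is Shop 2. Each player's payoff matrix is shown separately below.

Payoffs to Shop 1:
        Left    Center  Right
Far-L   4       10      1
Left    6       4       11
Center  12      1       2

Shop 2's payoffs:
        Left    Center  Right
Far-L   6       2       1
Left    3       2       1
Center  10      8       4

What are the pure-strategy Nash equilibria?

Pure NE: (Center, Left)

Shop 1 against Left: payoffs 4, 6, 12 → best response Center.
Shop 1 against Center: payoffs 10, 4, 1 → best response Far-L.
Shop 1 against Right: payoffs 1, 11, 2 → best response Left.
Shop 2 against Far-L: payoffs 6, 2, 1 → best response Left.
Shop 2 against Left: payoffs 3, 2, 1 → best response Left.
Shop 2 against Center: payoffs 10, 8, 4 → best response Left.
Mutual best responses: (Center, Left).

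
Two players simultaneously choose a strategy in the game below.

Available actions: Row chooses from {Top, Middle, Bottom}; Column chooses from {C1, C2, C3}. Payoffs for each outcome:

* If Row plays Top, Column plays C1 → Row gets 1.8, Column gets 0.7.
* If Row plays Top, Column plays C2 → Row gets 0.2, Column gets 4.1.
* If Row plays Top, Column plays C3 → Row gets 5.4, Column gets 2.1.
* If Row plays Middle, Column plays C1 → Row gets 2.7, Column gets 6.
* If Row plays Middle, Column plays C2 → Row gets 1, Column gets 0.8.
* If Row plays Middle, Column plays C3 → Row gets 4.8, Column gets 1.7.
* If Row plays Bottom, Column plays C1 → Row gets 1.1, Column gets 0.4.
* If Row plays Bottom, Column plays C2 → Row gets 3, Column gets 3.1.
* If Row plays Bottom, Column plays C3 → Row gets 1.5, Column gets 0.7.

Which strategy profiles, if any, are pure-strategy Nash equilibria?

(Top, C1): Row can switch to Middle (1.8 → 2.7). Not NE.
(Top, C2): Row can switch to Middle (0.2 → 1). Not NE.
(Top, C3): Column can switch to C2 (2.1 → 4.1). Not NE.
(Middle, C1): Row gets 2.7, best alternative 1.8; Column gets 6, best alternative 1.7. No profitable deviation — NE.
(Middle, C2): Row can switch to Bottom (1 → 3). Not NE.
(Middle, C3): Row can switch to Top (4.8 → 5.4). Not NE.
(Bottom, C1): Row can switch to Top (1.1 → 1.8). Not NE.
(Bottom, C2): Row gets 3, best alternative 1; Column gets 3.1, best alternative 0.7. No profitable deviation — NE.
(Bottom, C3): Row can switch to Top (1.5 → 5.4). Not NE.

The pure Nash equilibria are (Middle, C1), (Bottom, C2).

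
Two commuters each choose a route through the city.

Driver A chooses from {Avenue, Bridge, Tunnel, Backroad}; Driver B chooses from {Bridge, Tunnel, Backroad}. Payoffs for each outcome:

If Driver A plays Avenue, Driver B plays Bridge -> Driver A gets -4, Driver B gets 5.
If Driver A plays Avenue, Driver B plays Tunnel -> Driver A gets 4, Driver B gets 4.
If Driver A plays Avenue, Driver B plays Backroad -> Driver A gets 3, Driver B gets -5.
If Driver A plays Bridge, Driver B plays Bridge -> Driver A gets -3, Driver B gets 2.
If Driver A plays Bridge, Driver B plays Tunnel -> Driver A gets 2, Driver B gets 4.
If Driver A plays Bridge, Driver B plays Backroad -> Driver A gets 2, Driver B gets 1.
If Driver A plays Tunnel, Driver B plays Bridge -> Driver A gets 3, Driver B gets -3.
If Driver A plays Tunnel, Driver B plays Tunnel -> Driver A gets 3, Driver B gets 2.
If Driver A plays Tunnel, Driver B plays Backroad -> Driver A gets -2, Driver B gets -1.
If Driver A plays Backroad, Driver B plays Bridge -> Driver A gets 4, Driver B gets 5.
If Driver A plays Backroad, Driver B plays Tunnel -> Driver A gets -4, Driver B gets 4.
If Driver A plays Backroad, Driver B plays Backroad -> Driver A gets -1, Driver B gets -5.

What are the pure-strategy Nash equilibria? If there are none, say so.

Driver A against Bridge: payoffs -4, -3, 3, 4 → best response Backroad.
Driver A against Tunnel: payoffs 4, 2, 3, -4 → best response Avenue.
Driver A against Backroad: payoffs 3, 2, -2, -1 → best response Avenue.
Driver B against Avenue: payoffs 5, 4, -5 → best response Bridge.
Driver B against Bridge: payoffs 2, 4, 1 → best response Tunnel.
Driver B against Tunnel: payoffs -3, 2, -1 → best response Tunnel.
Driver B against Backroad: payoffs 5, 4, -5 → best response Bridge.
Mutual best responses: (Backroad, Bridge).

(Backroad, Bridge)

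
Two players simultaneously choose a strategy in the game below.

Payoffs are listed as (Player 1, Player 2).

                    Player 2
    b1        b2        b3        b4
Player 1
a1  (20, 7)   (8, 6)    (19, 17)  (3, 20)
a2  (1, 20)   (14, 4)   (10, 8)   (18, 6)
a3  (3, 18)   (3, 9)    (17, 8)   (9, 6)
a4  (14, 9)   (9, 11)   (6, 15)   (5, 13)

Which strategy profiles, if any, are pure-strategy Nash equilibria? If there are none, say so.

For each strategy profile, look for a profitable unilateral deviation.
(a1, b1): Player 2 can switch to b3 (7 → 17). Not NE.
(a1, b2): Player 1 can switch to a2 (8 → 14). Not NE.
(a1, b3): Player 2 can switch to b4 (17 → 20). Not NE.
(a1, b4): Player 1 can switch to a2 (3 → 18). Not NE.
(a2, b1): Player 1 can switch to a1 (1 → 20). Not NE.
(a2, b2): Player 2 can switch to b1 (4 → 20). Not NE.
(a2, b3): Player 1 can switch to a1 (10 → 19). Not NE.
(a2, b4): Player 2 can switch to b1 (6 → 20). Not NE.
(The remaining 8 profiles each have a profitable deviation by the same check.)

none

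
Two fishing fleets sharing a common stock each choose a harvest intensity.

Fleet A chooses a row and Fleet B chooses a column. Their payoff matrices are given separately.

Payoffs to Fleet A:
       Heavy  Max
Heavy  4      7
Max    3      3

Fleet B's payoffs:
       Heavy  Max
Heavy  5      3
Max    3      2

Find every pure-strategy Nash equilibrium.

(Heavy, Heavy): Fleet A gets 4, best alternative 3; Fleet B gets 5, best alternative 3. No profitable deviation — NE.
(Heavy, Max): Fleet B can switch to Heavy (3 → 5). Not NE.
(Max, Heavy): Fleet A can switch to Heavy (3 → 4). Not NE.
(Max, Max): Fleet A can switch to Heavy (3 → 7). Not NE.

The unique pure-strategy Nash equilibrium is (Heavy, Heavy).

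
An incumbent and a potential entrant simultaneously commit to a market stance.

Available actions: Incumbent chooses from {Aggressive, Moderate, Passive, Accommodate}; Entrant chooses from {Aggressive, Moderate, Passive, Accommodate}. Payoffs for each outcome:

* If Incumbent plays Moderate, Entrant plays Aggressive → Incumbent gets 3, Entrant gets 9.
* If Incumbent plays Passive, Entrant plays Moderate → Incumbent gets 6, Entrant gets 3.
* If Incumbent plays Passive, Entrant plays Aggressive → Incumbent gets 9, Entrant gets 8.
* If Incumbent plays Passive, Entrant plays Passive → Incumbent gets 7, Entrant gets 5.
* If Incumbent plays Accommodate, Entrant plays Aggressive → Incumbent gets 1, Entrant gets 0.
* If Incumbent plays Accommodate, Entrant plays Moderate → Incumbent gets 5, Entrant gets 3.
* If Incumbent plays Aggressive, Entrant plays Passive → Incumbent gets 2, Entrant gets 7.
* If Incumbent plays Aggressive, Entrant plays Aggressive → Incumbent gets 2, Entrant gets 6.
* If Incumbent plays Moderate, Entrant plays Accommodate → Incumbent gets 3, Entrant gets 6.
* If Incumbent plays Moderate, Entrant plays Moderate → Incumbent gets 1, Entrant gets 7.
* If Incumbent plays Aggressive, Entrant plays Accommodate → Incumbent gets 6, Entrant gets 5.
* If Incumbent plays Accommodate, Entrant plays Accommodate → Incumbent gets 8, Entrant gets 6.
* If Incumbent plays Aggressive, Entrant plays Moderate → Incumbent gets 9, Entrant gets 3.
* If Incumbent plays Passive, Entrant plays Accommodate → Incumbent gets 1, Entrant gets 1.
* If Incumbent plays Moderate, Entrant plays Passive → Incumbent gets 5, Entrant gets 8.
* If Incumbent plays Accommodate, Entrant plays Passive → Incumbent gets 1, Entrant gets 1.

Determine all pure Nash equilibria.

Incumbent against Aggressive: payoffs 2, 3, 9, 1 → best response Passive.
Incumbent against Moderate: payoffs 9, 1, 6, 5 → best response Aggressive.
Incumbent against Passive: payoffs 2, 5, 7, 1 → best response Passive.
Incumbent against Accommodate: payoffs 6, 3, 1, 8 → best response Accommodate.
Entrant against Aggressive: payoffs 6, 3, 7, 5 → best response Passive.
Entrant against Moderate: payoffs 9, 7, 8, 6 → best response Aggressive.
Entrant against Passive: payoffs 8, 3, 5, 1 → best response Aggressive.
Entrant against Accommodate: payoffs 0, 3, 1, 6 → best response Accommodate.
Mutual best responses: (Passive, Aggressive); (Accommodate, Accommodate).

Pure-strategy Nash equilibria: (Passive, Aggressive) and (Accommodate, Accommodate)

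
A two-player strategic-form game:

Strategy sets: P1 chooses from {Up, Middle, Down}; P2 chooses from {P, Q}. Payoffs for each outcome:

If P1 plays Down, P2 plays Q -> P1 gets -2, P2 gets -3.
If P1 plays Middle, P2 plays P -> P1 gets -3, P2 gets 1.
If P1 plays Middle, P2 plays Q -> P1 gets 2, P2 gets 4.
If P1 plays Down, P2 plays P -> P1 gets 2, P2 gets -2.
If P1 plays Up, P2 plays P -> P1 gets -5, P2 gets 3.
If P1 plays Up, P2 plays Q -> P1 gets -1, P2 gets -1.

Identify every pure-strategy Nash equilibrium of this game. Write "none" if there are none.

(Up, P): P1 can switch to Middle (-5 → -3). Not NE.
(Up, Q): P1 can switch to Middle (-1 → 2). Not NE.
(Middle, P): P1 can switch to Down (-3 → 2). Not NE.
(Middle, Q): P1 gets 2, best alternative -1; P2 gets 4, best alternative 1. No profitable deviation — NE.
(Down, P): P1 gets 2, best alternative -3; P2 gets -2, best alternative -3. No profitable deviation — NE.
(Down, Q): P1 can switch to Up (-2 → -1). Not NE.

The pure Nash equilibria are (Middle, Q) and (Down, P).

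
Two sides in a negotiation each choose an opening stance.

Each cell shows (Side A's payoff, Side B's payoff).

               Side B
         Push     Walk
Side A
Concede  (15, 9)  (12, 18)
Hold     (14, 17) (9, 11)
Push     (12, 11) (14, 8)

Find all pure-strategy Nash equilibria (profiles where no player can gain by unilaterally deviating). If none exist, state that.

(Concede, Push): Side B can switch to Walk (9 → 18). Not NE.
(Concede, Walk): Side A can switch to Push (12 → 14). Not NE.
(Hold, Push): Side A can switch to Concede (14 → 15). Not NE.
(Hold, Walk): Side A can switch to Concede (9 → 12). Not NE.
(Push, Push): Side A can switch to Concede (12 → 15). Not NE.
(Push, Walk): Side B can switch to Push (8 → 11). Not NE.

none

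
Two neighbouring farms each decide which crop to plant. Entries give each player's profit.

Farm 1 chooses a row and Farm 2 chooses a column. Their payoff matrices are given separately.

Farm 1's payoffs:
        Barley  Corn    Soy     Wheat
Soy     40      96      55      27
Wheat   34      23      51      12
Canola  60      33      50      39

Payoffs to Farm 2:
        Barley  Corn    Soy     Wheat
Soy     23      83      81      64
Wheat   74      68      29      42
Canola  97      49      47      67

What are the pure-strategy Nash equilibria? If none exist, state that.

For each player, find the best response to each opponent profile; mutual best responses are the pure NE.
Farm 1 against Barley: payoffs 40, 34, 60 → best response Canola.
Farm 1 against Corn: payoffs 96, 23, 33 → best response Soy.
Farm 1 against Soy: payoffs 55, 51, 50 → best response Soy.
Farm 1 against Wheat: payoffs 27, 12, 39 → best response Canola.
Farm 2 against Soy: payoffs 23, 83, 81, 64 → best response Corn.
Farm 2 against Wheat: payoffs 74, 68, 29, 42 → best response Barley.
Farm 2 against Canola: payoffs 97, 49, 47, 67 → best response Barley.
Mutual best responses: (Soy, Corn); (Canola, Barley).

(Soy, Corn), (Canola, Barley)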